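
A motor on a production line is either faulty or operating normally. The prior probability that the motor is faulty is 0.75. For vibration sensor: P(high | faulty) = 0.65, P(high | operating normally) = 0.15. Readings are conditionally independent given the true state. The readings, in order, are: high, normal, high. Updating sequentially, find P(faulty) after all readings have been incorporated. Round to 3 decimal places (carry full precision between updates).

0.959

After 'high': P(faulty) = 0.65·0.7500 / (0.65·0.7500 + 0.15·0.2500) ≈ 0.9286
After 'normal': P(faulty) = 0.35·0.9286 / (0.35·0.9286 + 0.85·0.0714) ≈ 0.8426
After 'high': P(faulty) = 0.65·0.8426 / (0.65·0.8426 + 0.15·0.1574) ≈ 0.9587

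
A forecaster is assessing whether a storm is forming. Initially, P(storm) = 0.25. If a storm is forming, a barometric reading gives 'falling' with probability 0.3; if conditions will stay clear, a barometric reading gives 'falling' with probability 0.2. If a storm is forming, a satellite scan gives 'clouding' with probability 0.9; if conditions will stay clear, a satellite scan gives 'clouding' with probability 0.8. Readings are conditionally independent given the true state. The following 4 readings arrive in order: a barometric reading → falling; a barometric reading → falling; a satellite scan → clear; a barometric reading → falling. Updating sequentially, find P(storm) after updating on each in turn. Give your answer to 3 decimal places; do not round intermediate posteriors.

0.360

Each posterior becomes the prior for the next update.
After a barometric reading='falling': P(storm) = 0.3·0.2500 / (0.3·0.2500 + 0.2·0.7500) ≈ 0.3333
After a barometric reading='falling': P(storm) = 0.3·0.3333 / (0.3·0.3333 + 0.2·0.6667) ≈ 0.4286
After a satellite scan='clear': P(storm) = 0.1·0.4286 / (0.1·0.4286 + 0.2·0.5714) ≈ 0.2727
After a barometric reading='falling': P(storm) = 0.3·0.2727 / (0.3·0.2727 + 0.2·0.7273) ≈ 0.3600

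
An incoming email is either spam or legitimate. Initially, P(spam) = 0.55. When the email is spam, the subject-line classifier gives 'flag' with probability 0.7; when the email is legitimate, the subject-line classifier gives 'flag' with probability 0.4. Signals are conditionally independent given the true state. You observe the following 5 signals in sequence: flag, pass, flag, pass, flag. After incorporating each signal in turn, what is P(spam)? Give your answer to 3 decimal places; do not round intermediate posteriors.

After 'flag': P(spam) = 0.7·0.5500 / (0.7·0.5500 + 0.4·0.4500) ≈ 0.6814
After 'pass': P(spam) = 0.3·0.6814 / (0.3·0.6814 + 0.6·0.3186) ≈ 0.5168
After 'flag': P(spam) = 0.7·0.5168 / (0.7·0.5168 + 0.4·0.4832) ≈ 0.6518
After 'pass': P(spam) = 0.3·0.6518 / (0.3·0.6518 + 0.6·0.3482) ≈ 0.4834
After 'flag': P(spam) = 0.7·0.4834 / (0.7·0.4834 + 0.4·0.5166) ≈ 0.6209

0.621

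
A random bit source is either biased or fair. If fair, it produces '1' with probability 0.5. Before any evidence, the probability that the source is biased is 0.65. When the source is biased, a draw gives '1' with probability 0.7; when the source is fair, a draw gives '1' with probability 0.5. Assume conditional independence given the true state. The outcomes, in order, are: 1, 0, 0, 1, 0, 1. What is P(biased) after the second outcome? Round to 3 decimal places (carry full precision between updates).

0.609

After '1': P(biased) = 0.7·0.6500 / (0.7·0.6500 + 0.5·0.3500) ≈ 0.7222
After '0': P(biased) = 0.3·0.7222 / (0.3·0.7222 + 0.5·0.2778) ≈ 0.6094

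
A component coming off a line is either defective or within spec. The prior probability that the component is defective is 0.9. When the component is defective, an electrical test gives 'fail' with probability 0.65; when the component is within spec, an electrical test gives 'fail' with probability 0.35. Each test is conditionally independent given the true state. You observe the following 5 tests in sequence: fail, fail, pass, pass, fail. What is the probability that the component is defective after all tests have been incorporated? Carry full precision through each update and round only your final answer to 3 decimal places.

After 'fail': P(defective) = 0.65·0.9000 / (0.65·0.9000 + 0.35·0.1000) ≈ 0.9435
After 'fail': P(defective) = 0.65·0.9435 / (0.65·0.9435 + 0.35·0.0565) ≈ 0.9688
After 'pass': P(defective) = 0.35·0.9688 / (0.35·0.9688 + 0.65·0.0312) ≈ 0.9435
After 'pass': P(defective) = 0.35·0.9435 / (0.35·0.9435 + 0.65·0.0565) ≈ 0.9000
After 'fail': P(defective) = 0.65·0.9000 / (0.65·0.9000 + 0.35·0.1000) ≈ 0.9435

0.944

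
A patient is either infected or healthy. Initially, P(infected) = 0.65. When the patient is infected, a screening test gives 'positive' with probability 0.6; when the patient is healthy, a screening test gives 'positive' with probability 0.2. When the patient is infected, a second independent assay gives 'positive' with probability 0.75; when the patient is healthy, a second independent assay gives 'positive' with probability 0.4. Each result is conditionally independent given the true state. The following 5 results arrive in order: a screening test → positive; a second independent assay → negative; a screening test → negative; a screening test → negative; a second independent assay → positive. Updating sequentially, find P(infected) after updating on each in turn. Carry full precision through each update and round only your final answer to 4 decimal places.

0.5211

After a screening test='positive': P(infected) = 0.6·0.6500 / (0.6·0.6500 + 0.2·0.3500) ≈ 0.8478
After a second independent assay='negative': P(infected) = 0.25·0.8478 / (0.25·0.8478 + 0.6·0.1522) ≈ 0.6989
After a screening test='negative': P(infected) = 0.4·0.6989 / (0.4·0.6989 + 0.8·0.3011) ≈ 0.5372
After a screening test='negative': P(infected) = 0.4·0.5372 / (0.4·0.5372 + 0.8·0.4628) ≈ 0.3672
After a second independent assay='positive': P(infected) = 0.75·0.3672 / (0.75·0.3672 + 0.4·0.6328) ≈ 0.5211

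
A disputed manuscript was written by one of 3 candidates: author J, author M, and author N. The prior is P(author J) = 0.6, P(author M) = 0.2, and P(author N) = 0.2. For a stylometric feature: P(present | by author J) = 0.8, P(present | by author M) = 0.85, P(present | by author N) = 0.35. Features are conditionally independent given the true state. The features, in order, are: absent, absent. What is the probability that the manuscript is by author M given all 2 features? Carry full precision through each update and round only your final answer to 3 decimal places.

0.040

After 'absent': normaliser = 0.2·0.6000 + 0.15·0.2000 + 0.65·0.2000; P(author J) ≈ 0.4286, P(author M) ≈ 0.1071, P(author N) ≈ 0.4643
After 'absent': normaliser = 0.2·0.4286 + 0.15·0.1071 + 0.65·0.4643; P(author J) ≈ 0.2124, P(author M) ≈ 0.0398, P(author N) ≈ 0.7478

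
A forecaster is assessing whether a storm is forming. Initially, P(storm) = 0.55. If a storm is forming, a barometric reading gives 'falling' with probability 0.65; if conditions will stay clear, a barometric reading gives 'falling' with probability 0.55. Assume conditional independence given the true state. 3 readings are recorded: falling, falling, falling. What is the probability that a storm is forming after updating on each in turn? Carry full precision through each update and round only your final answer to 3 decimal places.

After 'falling': P(storm) = 0.65·0.5500 / (0.65·0.5500 + 0.55·0.4500) ≈ 0.5909
After 'falling': P(storm) = 0.65·0.5909 / (0.65·0.5909 + 0.55·0.4091) ≈ 0.6306
After 'falling': P(storm) = 0.65·0.6306 / (0.65·0.6306 + 0.55·0.3694) ≈ 0.6686

0.669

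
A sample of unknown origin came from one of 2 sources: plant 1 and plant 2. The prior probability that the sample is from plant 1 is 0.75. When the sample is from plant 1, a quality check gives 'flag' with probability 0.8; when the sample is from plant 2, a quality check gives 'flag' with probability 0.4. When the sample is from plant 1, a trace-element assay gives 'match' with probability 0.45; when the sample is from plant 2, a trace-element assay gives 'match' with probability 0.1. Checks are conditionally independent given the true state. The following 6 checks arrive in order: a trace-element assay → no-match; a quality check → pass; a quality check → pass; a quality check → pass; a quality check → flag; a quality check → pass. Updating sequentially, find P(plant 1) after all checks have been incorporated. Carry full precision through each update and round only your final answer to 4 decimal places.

After a trace-element assay='no-match': P(plant 1) = 0.55·0.7500 / (0.55·0.7500 + 0.9·0.2500) ≈ 0.6471
After a quality check='pass': P(plant 1) = 0.2·0.6471 / (0.2·0.6471 + 0.6·0.3529) ≈ 0.3793
After a quality check='pass': P(plant 1) = 0.2·0.3793 / (0.2·0.3793 + 0.6·0.6207) ≈ 0.1692
After a quality check='pass': P(plant 1) = 0.2·0.1692 / (0.2·0.1692 + 0.6·0.8308) ≈ 0.0636
After a quality check='flag': P(plant 1) = 0.8·0.0636 / (0.8·0.0636 + 0.4·0.9364) ≈ 0.1196
After a quality check='pass': P(plant 1) = 0.2·0.1196 / (0.2·0.1196 + 0.6·0.8804) ≈ 0.0433

0.0433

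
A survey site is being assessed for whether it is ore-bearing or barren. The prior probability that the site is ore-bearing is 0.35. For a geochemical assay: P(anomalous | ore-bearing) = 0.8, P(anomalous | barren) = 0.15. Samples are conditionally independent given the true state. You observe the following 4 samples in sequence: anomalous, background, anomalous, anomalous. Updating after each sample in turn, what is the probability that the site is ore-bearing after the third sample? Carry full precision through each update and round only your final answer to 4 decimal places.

0.7828

Each posterior becomes the prior for the next update.
After 'anomalous': P(ore) = 0.8·0.3500 / (0.8·0.3500 + 0.15·0.6500) ≈ 0.7417
After 'background': P(ore) = 0.2·0.7417 / (0.2·0.7417 + 0.85·0.2583) ≈ 0.4032
After 'anomalous': P(ore) = 0.8·0.4032 / (0.8·0.4032 + 0.15·0.5968) ≈ 0.7828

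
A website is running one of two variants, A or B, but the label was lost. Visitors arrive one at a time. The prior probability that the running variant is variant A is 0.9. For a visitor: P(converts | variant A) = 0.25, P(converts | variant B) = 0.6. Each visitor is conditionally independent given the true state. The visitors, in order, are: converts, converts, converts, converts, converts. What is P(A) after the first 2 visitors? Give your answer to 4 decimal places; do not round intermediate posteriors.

0.6098

After 'converts': P(A) = 0.25·0.9000 / (0.25·0.9000 + 0.6·0.1000) ≈ 0.7895
After 'converts': P(A) = 0.25·0.7895 / (0.25·0.7895 + 0.6·0.2105) ≈ 0.6098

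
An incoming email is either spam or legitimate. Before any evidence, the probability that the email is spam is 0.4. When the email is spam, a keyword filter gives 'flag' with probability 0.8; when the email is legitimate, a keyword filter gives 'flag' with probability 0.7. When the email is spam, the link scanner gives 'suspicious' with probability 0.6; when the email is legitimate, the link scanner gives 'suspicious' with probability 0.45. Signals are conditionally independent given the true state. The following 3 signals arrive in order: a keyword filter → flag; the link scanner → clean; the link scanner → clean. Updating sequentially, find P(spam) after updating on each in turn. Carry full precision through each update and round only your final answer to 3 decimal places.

0.287

Each posterior becomes the prior for the next update.
After a keyword filter='flag': P(spam) = 0.8·0.4000 / (0.8·0.4000 + 0.7·0.6000) ≈ 0.4324
After the link scanner='clean': P(spam) = 0.4·0.4324 / (0.4·0.4324 + 0.55·0.5676) ≈ 0.3565
After the link scanner='clean': P(spam) = 0.4·0.3565 / (0.4·0.3565 + 0.55·0.6435) ≈ 0.2872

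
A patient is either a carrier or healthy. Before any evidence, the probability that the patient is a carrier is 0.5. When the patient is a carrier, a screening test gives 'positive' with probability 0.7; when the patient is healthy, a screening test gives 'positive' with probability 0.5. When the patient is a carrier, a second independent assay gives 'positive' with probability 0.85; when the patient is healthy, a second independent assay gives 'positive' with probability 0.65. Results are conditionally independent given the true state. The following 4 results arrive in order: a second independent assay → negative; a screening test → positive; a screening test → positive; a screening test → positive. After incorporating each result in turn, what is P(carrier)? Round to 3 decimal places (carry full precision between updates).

After a second independent assay='negative': P(carrier) = 0.15·0.5000 / (0.15·0.5000 + 0.35·0.5000) ≈ 0.3000
After a screening test='positive': P(carrier) = 0.7·0.3000 / (0.7·0.3000 + 0.5·0.7000) ≈ 0.3750
After a screening test='positive': P(carrier) = 0.7·0.3750 / (0.7·0.3750 + 0.5·0.6250) ≈ 0.4565
After a screening test='positive': P(carrier) = 0.7·0.4565 / (0.7·0.4565 + 0.5·0.5435) ≈ 0.5404

0.540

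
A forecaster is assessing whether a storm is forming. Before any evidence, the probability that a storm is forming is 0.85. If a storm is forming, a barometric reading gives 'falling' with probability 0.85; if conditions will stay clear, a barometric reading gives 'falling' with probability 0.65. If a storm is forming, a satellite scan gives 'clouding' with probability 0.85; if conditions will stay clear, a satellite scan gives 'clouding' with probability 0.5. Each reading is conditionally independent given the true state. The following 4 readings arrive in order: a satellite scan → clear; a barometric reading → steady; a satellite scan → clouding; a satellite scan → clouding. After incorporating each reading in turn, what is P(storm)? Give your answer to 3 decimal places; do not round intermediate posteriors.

Each posterior becomes the prior for the next update.
After a satellite scan='clear': P(storm) = 0.15·0.8500 / (0.15·0.8500 + 0.5·0.1500) ≈ 0.6296
After a barometric reading='steady': P(storm) = 0.15·0.6296 / (0.15·0.6296 + 0.35·0.3704) ≈ 0.4215
After a satellite scan='clouding': P(storm) = 0.85·0.4215 / (0.85·0.4215 + 0.5·0.5785) ≈ 0.5533
After a satellite scan='clouding': P(storm) = 0.85·0.5533 / (0.85·0.5533 + 0.5·0.4467) ≈ 0.6780

0.678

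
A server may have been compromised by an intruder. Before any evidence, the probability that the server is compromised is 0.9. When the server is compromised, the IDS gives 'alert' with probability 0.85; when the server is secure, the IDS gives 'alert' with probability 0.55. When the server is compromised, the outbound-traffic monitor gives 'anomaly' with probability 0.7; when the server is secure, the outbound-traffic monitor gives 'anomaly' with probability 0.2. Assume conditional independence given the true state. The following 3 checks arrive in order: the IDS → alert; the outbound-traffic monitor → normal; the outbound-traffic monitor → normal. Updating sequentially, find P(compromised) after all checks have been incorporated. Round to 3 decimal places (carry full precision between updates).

Each posterior becomes the prior for the next update.
After the IDS='alert': P(compromised) = 0.85·0.9000 / (0.85·0.9000 + 0.55·0.1000) ≈ 0.9329
After the outbound-traffic monitor='normal': P(compromised) = 0.3·0.9329 / (0.3·0.9329 + 0.8·0.0671) ≈ 0.8391
After the outbound-traffic monitor='normal': P(compromised) = 0.3·0.8391 / (0.3·0.8391 + 0.8·0.1609) ≈ 0.6617

0.662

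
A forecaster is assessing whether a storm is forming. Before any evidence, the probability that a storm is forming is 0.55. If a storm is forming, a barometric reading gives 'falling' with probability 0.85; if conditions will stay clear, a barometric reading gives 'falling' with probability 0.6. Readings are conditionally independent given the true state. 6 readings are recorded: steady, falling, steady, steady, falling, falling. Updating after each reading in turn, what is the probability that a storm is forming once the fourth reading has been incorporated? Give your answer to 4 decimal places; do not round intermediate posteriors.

After 'steady': P(storm) = 0.15·0.5500 / (0.15·0.5500 + 0.4·0.4500) ≈ 0.3143
After 'falling': P(storm) = 0.85·0.3143 / (0.85·0.3143 + 0.6·0.6857) ≈ 0.3937
After 'steady': P(storm) = 0.15·0.3937 / (0.15·0.3937 + 0.4·0.6063) ≈ 0.1958
After 'steady': P(storm) = 0.15·0.1958 / (0.15·0.1958 + 0.4·0.8042) ≈ 0.0837

0.0837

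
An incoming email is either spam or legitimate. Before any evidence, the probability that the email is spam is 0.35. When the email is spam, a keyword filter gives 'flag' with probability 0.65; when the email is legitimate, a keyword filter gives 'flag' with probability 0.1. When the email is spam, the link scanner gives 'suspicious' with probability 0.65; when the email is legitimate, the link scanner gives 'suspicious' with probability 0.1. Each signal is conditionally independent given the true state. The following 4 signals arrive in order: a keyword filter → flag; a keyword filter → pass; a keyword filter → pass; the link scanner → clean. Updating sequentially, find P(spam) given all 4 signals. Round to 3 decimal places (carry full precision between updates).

0.171

After a keyword filter='flag': P(spam) = 0.65·0.3500 / (0.65·0.3500 + 0.1·0.6500) ≈ 0.7778
After a keyword filter='pass': P(spam) = 0.35·0.7778 / (0.35·0.7778 + 0.9·0.2222) ≈ 0.5765
After a keyword filter='pass': P(spam) = 0.35·0.5765 / (0.35·0.5765 + 0.9·0.4235) ≈ 0.3461
After the link scanner='clean': P(spam) = 0.35·0.3461 / (0.35·0.3461 + 0.9·0.6539) ≈ 0.1707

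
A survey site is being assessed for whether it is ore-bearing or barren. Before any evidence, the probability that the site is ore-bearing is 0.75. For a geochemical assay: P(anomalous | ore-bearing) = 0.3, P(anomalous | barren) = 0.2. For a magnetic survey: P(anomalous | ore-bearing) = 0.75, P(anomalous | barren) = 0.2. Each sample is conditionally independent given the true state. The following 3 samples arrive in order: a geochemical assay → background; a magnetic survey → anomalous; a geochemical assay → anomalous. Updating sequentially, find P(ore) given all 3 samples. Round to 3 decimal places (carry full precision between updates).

0.937

Apply Bayes' rule sequentially, carrying P(ore) forward.
After a geochemical assay='background': P(ore) = 0.7·0.7500 / (0.7·0.7500 + 0.8·0.2500) ≈ 0.7241
After a magnetic survey='anomalous': P(ore) = 0.75·0.7241 / (0.75·0.7241 + 0.2·0.2759) ≈ 0.9078
After a geochemical assay='anomalous': P(ore) = 0.3·0.9078 / (0.3·0.9078 + 0.2·0.0922) ≈ 0.9366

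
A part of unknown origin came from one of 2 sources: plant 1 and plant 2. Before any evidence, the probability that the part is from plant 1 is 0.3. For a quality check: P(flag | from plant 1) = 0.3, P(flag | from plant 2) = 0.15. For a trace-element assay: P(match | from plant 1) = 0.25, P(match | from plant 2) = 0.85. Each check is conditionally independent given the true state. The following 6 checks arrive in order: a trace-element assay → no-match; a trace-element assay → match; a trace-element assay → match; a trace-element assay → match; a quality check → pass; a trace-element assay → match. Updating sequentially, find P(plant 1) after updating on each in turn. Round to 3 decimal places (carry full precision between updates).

0.013

After a trace-element assay='no-match': P(plant 1) = 0.75·0.3000 / (0.75·0.3000 + 0.15·0.7000) ≈ 0.6818
After a trace-element assay='match': P(plant 1) = 0.25·0.6818 / (0.25·0.6818 + 0.85·0.3182) ≈ 0.3866
After a trace-element assay='match': P(plant 1) = 0.25·0.3866 / (0.25·0.3866 + 0.85·0.6134) ≈ 0.1564
After a trace-element assay='match': P(plant 1) = 0.25·0.1564 / (0.25·0.1564 + 0.85·0.8436) ≈ 0.0517
After a quality check='pass': P(plant 1) = 0.7·0.0517 / (0.7·0.0517 + 0.85·0.9483) ≈ 0.0430
After a trace-element assay='match': P(plant 1) = 0.25·0.0430 / (0.25·0.0430 + 0.85·0.9570) ≈ 0.0130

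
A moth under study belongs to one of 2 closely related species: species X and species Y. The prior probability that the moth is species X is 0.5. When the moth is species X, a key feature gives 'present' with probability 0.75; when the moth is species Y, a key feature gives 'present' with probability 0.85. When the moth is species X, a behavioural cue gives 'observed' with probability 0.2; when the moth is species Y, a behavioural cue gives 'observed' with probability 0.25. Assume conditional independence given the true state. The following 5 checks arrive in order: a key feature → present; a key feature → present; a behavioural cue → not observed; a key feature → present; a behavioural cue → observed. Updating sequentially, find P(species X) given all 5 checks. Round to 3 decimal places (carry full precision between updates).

After a key feature='present': P(species X) = 0.75·0.5000 / (0.75·0.5000 + 0.85·0.5000) ≈ 0.4688
After a key feature='present': P(species X) = 0.75·0.4688 / (0.75·0.4688 + 0.85·0.5312) ≈ 0.4377
After a behavioural cue='not observed': P(species X) = 0.8·0.4377 / (0.8·0.4377 + 0.75·0.5623) ≈ 0.4537
After a key feature='present': P(species X) = 0.75·0.4537 / (0.75·0.4537 + 0.85·0.5463) ≈ 0.4229
After a behavioural cue='observed': P(species X) = 0.2·0.4229 / (0.2·0.4229 + 0.25·0.5771) ≈ 0.3696

0.370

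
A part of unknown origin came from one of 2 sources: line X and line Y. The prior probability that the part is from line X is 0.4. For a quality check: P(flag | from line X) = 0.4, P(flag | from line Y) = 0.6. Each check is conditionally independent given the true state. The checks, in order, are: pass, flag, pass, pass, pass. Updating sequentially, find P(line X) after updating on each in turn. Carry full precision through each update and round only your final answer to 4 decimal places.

After 'pass': P(line X) = 0.6·0.4000 / (0.6·0.4000 + 0.4·0.6000) ≈ 0.5000
After 'flag': P(line X) = 0.4·0.5000 / (0.4·0.5000 + 0.6·0.5000) ≈ 0.4000
After 'pass': P(line X) = 0.6·0.4000 / (0.6·0.4000 + 0.4·0.6000) ≈ 0.5000
After 'pass': P(line X) = 0.6·0.5000 / (0.6·0.5000 + 0.4·0.5000) ≈ 0.6000
After 'pass': P(line X) = 0.6·0.6000 / (0.6·0.6000 + 0.4·0.4000) ≈ 0.6923

0.6923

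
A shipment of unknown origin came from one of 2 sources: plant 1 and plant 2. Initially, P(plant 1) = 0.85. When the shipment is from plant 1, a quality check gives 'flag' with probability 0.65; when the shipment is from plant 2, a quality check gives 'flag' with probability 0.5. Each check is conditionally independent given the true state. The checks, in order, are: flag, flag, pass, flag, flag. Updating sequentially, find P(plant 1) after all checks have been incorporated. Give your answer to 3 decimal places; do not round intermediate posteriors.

0.919

After 'flag': P(plant 1) = 0.65·0.8500 / (0.65·0.8500 + 0.5·0.1500) ≈ 0.8805
After 'flag': P(plant 1) = 0.65·0.8805 / (0.65·0.8805 + 0.5·0.1195) ≈ 0.9055
After 'pass': P(plant 1) = 0.35·0.9055 / (0.35·0.9055 + 0.5·0.0945) ≈ 0.8702
After 'flag': P(plant 1) = 0.65·0.8702 / (0.65·0.8702 + 0.5·0.1298) ≈ 0.8971
After 'flag': P(plant 1) = 0.65·0.8971 / (0.65·0.8971 + 0.5·0.1029) ≈ 0.9189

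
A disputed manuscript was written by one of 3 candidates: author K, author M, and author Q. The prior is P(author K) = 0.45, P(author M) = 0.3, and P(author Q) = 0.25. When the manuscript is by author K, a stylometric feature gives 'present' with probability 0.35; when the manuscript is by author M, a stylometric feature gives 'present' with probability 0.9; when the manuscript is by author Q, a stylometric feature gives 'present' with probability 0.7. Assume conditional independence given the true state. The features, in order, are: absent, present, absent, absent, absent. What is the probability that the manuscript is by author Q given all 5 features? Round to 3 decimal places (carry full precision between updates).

After 'absent': normaliser = 0.65·0.4500 + 0.1·0.3000 + 0.3·0.2500; P(author K) ≈ 0.7358, P(author M) ≈ 0.0755, P(author Q) ≈ 0.1887
After 'present': normaliser = 0.35·0.7358 + 0.9·0.0755 + 0.7·0.1887; P(author K) ≈ 0.5629, P(author M) ≈ 0.1485, P(author Q) ≈ 0.2887
After 'absent': normaliser = 0.65·0.5629 + 0.1·0.1485 + 0.3·0.2887; P(author K) ≈ 0.7829, P(author M) ≈ 0.0318, P(author Q) ≈ 0.1853
After 'absent': normaliser = 0.65·0.7829 + 0.1·0.0318 + 0.3·0.1853; P(author K) ≈ 0.8965, P(author M) ≈ 0.0056, P(author Q) ≈ 0.0979
After 'absent': normaliser = 0.65·0.8965 + 0.1·0.0056 + 0.3·0.0979; P(author K) ≈ 0.9511, P(author M) ≈ 0.0009, P(author Q) ≈ 0.0480

0.048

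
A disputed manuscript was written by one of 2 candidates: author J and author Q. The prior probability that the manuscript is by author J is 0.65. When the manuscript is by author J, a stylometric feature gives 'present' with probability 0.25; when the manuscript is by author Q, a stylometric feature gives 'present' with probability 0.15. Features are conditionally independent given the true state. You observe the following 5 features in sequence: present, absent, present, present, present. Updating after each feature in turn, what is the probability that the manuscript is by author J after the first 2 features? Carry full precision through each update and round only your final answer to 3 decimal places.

After 'present': P(author J) = 0.25·0.6500 / (0.25·0.6500 + 0.15·0.3500) ≈ 0.7558
After 'absent': P(author J) = 0.75·0.7558 / (0.75·0.7558 + 0.85·0.2442) ≈ 0.7320

0.732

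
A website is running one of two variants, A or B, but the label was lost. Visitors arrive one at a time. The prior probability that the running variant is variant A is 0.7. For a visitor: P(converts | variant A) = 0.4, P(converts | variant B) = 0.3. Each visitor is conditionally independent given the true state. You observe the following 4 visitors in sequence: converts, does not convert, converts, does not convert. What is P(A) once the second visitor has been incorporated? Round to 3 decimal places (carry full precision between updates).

After 'converts': P(A) = 0.4·0.7000 / (0.4·0.7000 + 0.3·0.3000) ≈ 0.7568
After 'does not convert': P(A) = 0.6·0.7568 / (0.6·0.7568 + 0.7·0.2432) ≈ 0.7273

0.727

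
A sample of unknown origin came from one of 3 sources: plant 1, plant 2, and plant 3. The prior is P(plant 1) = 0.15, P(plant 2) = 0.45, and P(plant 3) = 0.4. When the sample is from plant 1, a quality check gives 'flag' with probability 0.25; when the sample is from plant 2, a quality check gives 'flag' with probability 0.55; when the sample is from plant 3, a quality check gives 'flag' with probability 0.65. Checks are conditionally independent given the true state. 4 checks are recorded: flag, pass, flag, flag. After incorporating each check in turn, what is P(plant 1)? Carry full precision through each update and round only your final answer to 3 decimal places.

Apply Bayes' rule sequentially, carrying P(plant 1) forward.
After 'flag': normaliser = 0.25·0.1500 + 0.55·0.4500 + 0.65·0.4000; P(plant 1) ≈ 0.0688, P(plant 2) ≈ 0.4541, P(plant 3) ≈ 0.4771
After 'pass': normaliser = 0.75·0.0688 + 0.45·0.4541 + 0.35·0.4771; P(plant 1) ≈ 0.1220, P(plant 2) ≈ 0.4832, P(plant 3) ≈ 0.3948
After 'flag': normaliser = 0.25·0.1220 + 0.55·0.4832 + 0.65·0.3948; P(plant 1) ≈ 0.0552, P(plant 2) ≈ 0.4807, P(plant 3) ≈ 0.4641
After 'flag': normaliser = 0.25·0.0552 + 0.55·0.4807 + 0.65·0.4641; P(plant 1) ≈ 0.0238, P(plant 2) ≈ 0.4559, P(plant 3) ≈ 0.5203

0.024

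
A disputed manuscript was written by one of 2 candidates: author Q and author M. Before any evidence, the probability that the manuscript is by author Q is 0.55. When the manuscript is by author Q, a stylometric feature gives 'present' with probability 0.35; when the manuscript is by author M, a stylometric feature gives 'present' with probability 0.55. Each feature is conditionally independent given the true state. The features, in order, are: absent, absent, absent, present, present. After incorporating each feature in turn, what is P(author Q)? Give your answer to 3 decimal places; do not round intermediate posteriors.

0.599

Each posterior becomes the prior for the next update.
After 'absent': P(author Q) = 0.65·0.5500 / (0.65·0.5500 + 0.45·0.4500) ≈ 0.6384
After 'absent': P(author Q) = 0.65·0.6384 / (0.65·0.6384 + 0.45·0.3616) ≈ 0.7183
After 'absent': P(author Q) = 0.65·0.7183 / (0.65·0.7183 + 0.45·0.2817) ≈ 0.7865
After 'present': P(author Q) = 0.35·0.7865 / (0.35·0.7865 + 0.55·0.2135) ≈ 0.7010
After 'present': P(author Q) = 0.35·0.7010 / (0.35·0.7010 + 0.55·0.2990) ≈ 0.5987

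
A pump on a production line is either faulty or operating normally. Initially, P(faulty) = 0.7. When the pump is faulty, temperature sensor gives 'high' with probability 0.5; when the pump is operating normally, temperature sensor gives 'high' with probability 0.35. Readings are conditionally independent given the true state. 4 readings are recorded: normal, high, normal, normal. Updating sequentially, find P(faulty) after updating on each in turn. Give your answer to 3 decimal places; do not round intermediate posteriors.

0.603

Apply Bayes' rule sequentially, carrying P(faulty) forward.
After 'normal': P(faulty) = 0.5·0.7000 / (0.5·0.7000 + 0.65·0.3000) ≈ 0.6422
After 'high': P(faulty) = 0.5·0.6422 / (0.5·0.6422 + 0.35·0.3578) ≈ 0.7194
After 'normal': P(faulty) = 0.5·0.7194 / (0.5·0.7194 + 0.65·0.2806) ≈ 0.6636
After 'normal': P(faulty) = 0.5·0.6636 / (0.5·0.6636 + 0.65·0.3364) ≈ 0.6027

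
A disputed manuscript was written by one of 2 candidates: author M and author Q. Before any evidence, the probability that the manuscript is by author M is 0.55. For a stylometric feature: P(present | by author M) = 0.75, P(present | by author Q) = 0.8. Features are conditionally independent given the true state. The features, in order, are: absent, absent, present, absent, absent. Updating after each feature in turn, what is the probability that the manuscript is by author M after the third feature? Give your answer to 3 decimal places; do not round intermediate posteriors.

After 'absent': P(author M) = 0.25·0.5500 / (0.25·0.5500 + 0.2·0.4500) ≈ 0.6044
After 'absent': P(author M) = 0.25·0.6044 / (0.25·0.6044 + 0.2·0.3956) ≈ 0.6563
After 'present': P(author M) = 0.75·0.6563 / (0.75·0.6563 + 0.8·0.3437) ≈ 0.6416

0.642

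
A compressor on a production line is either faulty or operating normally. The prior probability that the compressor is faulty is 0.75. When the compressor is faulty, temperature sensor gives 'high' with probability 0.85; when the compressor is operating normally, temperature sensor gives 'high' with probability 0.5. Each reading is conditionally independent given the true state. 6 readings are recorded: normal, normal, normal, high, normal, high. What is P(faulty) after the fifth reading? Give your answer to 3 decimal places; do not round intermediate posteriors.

After 'normal': P(faulty) = 0.15·0.7500 / (0.15·0.7500 + 0.5·0.2500) ≈ 0.4737
After 'normal': P(faulty) = 0.15·0.4737 / (0.15·0.4737 + 0.5·0.5263) ≈ 0.2126
After 'normal': P(faulty) = 0.15·0.2126 / (0.15·0.2126 + 0.5·0.7874) ≈ 0.0749
After 'high': P(faulty) = 0.85·0.0749 / (0.85·0.0749 + 0.5·0.9251) ≈ 0.1210
After 'normal': P(faulty) = 0.15·0.1210 / (0.15·0.1210 + 0.5·0.8790) ≈ 0.0397

0.040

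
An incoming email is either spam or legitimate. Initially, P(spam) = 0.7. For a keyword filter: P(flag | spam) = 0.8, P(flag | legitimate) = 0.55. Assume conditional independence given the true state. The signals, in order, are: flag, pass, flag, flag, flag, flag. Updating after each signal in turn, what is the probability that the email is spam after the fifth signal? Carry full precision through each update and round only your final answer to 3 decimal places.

After 'flag': P(spam) = 0.8·0.7000 / (0.8·0.7000 + 0.55·0.3000) ≈ 0.7724
After 'pass': P(spam) = 0.2·0.7724 / (0.2·0.7724 + 0.45·0.2276) ≈ 0.6013
After 'flag': P(spam) = 0.8·0.6013 / (0.8·0.6013 + 0.55·0.3987) ≈ 0.6869
After 'flag': P(spam) = 0.8·0.6869 / (0.8·0.6869 + 0.55·0.3131) ≈ 0.7614
After 'flag': P(spam) = 0.8·0.7614 / (0.8·0.7614 + 0.55·0.2386) ≈ 0.8228

0.823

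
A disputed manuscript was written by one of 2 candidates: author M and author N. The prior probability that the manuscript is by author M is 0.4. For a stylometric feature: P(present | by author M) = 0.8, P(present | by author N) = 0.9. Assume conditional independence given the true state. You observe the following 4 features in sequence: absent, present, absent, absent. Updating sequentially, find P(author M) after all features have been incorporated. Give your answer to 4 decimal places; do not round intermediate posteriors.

Apply Bayes' rule sequentially, carrying P(author M) forward.
After 'absent': P(author M) = 0.2·0.4000 / (0.2·0.4000 + 0.1·0.6000) ≈ 0.5714
After 'present': P(author M) = 0.8·0.5714 / (0.8·0.5714 + 0.9·0.4286) ≈ 0.5424
After 'absent': P(author M) = 0.2·0.5424 / (0.2·0.5424 + 0.1·0.4576) ≈ 0.7033
After 'absent': P(author M) = 0.2·0.7033 / (0.2·0.7033 + 0.1·0.2967) ≈ 0.8258

0.8258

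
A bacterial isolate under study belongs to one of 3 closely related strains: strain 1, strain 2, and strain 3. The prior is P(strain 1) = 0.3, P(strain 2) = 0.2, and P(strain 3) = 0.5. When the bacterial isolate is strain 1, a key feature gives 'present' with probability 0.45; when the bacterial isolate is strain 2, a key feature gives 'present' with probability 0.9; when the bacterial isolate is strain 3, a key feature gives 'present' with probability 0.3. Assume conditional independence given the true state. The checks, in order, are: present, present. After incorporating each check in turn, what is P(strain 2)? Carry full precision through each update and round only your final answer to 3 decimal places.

0.605

After 'present': normaliser = 0.45·0.3000 + 0.9·0.2000 + 0.3·0.5000; P(strain 1) ≈ 0.2903, P(strain 2) ≈ 0.3871, P(strain 3) ≈ 0.3226
After 'present': normaliser = 0.45·0.2903 + 0.9·0.3871 + 0.3·0.3226; P(strain 1) ≈ 0.2269, P(strain 2) ≈ 0.6050, P(strain 3) ≈ 0.1681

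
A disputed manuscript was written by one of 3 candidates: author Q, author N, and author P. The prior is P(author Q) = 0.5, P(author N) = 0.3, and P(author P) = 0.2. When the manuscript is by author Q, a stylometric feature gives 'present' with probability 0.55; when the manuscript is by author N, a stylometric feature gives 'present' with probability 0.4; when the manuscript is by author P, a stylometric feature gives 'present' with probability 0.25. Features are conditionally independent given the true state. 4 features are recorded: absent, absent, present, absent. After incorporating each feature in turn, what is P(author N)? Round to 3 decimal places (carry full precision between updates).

0.360

After 'absent': normaliser = 0.45·0.5000 + 0.6·0.3000 + 0.75·0.2000; P(author Q) ≈ 0.4054, P(author N) ≈ 0.3243, P(author P) ≈ 0.2703
After 'absent': normaliser = 0.45·0.4054 + 0.6·0.3243 + 0.75·0.2703; P(author Q) ≈ 0.3147, P(author N) ≈ 0.3357, P(author P) ≈ 0.3497
After 'present': normaliser = 0.55·0.3147 + 0.4·0.3357 + 0.25·0.3497; P(author Q) ≈ 0.4384, P(author N) ≈ 0.3401, P(author P) ≈ 0.2214
After 'absent': normaliser = 0.45·0.4384 + 0.6·0.3401 + 0.75·0.2214; P(author Q) ≈ 0.3477, P(author N) ≈ 0.3596, P(author P) ≈ 0.2927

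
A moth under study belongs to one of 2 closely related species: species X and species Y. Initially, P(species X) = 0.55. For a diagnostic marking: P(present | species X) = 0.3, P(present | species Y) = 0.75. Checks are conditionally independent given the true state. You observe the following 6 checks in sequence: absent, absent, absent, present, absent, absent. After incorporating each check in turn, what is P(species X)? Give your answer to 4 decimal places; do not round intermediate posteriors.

After 'absent': P(species X) = 0.7·0.5500 / (0.7·0.5500 + 0.25·0.4500) ≈ 0.7739
After 'absent': P(species X) = 0.7·0.7739 / (0.7·0.7739 + 0.25·0.2261) ≈ 0.9055
After 'absent': P(species X) = 0.7·0.9055 / (0.7·0.9055 + 0.25·0.0945) ≈ 0.9641
After 'present': P(species X) = 0.3·0.9641 / (0.3·0.9641 + 0.75·0.0359) ≈ 0.9148
After 'absent': P(species X) = 0.7·0.9148 / (0.7·0.9148 + 0.25·0.0852) ≈ 0.9678
After 'absent': P(species X) = 0.7·0.9678 / (0.7·0.9678 + 0.25·0.0322) ≈ 0.9883

0.9883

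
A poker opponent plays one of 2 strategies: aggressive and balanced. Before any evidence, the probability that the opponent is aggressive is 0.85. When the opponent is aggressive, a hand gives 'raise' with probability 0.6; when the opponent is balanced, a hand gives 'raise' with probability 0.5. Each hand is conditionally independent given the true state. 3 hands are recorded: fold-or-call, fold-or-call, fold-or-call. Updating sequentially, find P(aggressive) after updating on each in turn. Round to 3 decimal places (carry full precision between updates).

After 'fold-or-call': P(aggressive) = 0.4·0.8500 / (0.4·0.8500 + 0.5·0.1500) ≈ 0.8193
After 'fold-or-call': P(aggressive) = 0.4·0.8193 / (0.4·0.8193 + 0.5·0.1807) ≈ 0.7839
After 'fold-or-call': P(aggressive) = 0.4·0.7839 / (0.4·0.7839 + 0.5·0.2161) ≈ 0.7437

0.744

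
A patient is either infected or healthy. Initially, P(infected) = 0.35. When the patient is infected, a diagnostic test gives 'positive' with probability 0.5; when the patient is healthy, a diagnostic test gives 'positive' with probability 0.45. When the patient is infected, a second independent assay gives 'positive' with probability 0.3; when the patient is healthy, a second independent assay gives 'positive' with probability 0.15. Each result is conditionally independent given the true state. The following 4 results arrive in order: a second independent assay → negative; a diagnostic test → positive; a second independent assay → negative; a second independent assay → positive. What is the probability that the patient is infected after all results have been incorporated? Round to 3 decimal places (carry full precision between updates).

0.448

After a second independent assay='negative': P(infected) = 0.7·0.3500 / (0.7·0.3500 + 0.85·0.6500) ≈ 0.3072
After a diagnostic test='positive': P(infected) = 0.5·0.3072 / (0.5·0.3072 + 0.45·0.6928) ≈ 0.3301
After a second independent assay='negative': P(infected) = 0.7·0.3301 / (0.7·0.3301 + 0.85·0.6699) ≈ 0.2886
After a second independent assay='positive': P(infected) = 0.3·0.2886 / (0.3·0.2886 + 0.15·0.7114) ≈ 0.4480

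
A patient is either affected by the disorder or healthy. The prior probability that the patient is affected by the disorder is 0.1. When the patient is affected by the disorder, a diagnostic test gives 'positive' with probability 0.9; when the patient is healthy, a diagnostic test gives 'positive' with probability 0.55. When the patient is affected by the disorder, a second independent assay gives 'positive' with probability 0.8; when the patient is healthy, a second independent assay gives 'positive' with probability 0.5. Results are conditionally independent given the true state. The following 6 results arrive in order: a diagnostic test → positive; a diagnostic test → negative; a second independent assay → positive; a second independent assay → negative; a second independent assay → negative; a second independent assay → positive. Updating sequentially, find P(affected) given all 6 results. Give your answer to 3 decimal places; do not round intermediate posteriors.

After a diagnostic test='positive': P(affected) = 0.9·0.1000 / (0.9·0.1000 + 0.55·0.9000) ≈ 0.1538
After a diagnostic test='negative': P(affected) = 0.1·0.1538 / (0.1·0.1538 + 0.45·0.8462) ≈ 0.0388
After a second independent assay='positive': P(affected) = 0.8·0.0388 / (0.8·0.0388 + 0.5·0.9612) ≈ 0.0607
After a second independent assay='negative': P(affected) = 0.2·0.0607 / (0.2·0.0607 + 0.5·0.9393) ≈ 0.0252
After a second independent assay='negative': P(affected) = 0.2·0.0252 / (0.2·0.0252 + 0.5·0.9748) ≈ 0.0102
After a second independent assay='positive': P(affected) = 0.8·0.0102 / (0.8·0.0102 + 0.5·0.9898) ≈ 0.0163

0.016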